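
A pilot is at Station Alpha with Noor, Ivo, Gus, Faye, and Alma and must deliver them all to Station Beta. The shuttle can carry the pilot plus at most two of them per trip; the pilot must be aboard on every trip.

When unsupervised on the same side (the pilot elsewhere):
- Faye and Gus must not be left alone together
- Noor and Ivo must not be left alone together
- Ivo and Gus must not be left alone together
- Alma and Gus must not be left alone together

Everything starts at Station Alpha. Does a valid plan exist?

Yes

1. Pilot goes to Station Beta with Gus and Noor.  [Station Alpha: Alma, Faye, Ivo | Station Beta: Gus, Noor]
2. Pilot goes back to Station Alpha alone.  [Station Alpha: Alma, Faye, Ivo | Station Beta: Gus, Noor]
3. Pilot goes to Station Beta with Alma and Faye.  [Station Alpha: Ivo | Station Beta: Alma, Faye, Gus, Noor]
4. Pilot goes back to Station Alpha with Gus.  [Station Alpha: Gus, Ivo | Station Beta: Alma, Faye, Noor]
5. Pilot goes to Station Beta with Gus and Ivo.  [Station Alpha: — | Station Beta: Alma, Faye, Gus, Ivo, Noor]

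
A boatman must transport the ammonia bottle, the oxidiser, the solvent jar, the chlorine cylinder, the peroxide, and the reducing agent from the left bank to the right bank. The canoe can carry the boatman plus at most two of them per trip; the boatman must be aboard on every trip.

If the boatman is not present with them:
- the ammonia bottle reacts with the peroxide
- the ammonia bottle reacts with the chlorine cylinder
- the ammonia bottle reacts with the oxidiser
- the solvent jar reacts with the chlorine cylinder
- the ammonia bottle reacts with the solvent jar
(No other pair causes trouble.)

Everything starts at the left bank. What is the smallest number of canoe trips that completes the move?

Counting alone: the boatman can take at most 2 across per trip to the right bank, so moving all 6 needs at least 3 loaded trips out, with a return between consecutive ones — at least 5 crossings.
The safety rule pushes this higher. Following every safe sequence of crossings, the most of the 6 that can be at the right bank as the canoe arrives there on crossings 5, 7 is 4, 5 respectively — never all 6.
So no plan with fewer than 9 crossings exists, and this one achieves 9:
1. Boatman goes to the right bank with the ammonia bottle and the solvent jar.  [the left bank: the chlorine cylinder, the oxidiser, the peroxide, the reducing agent | the right bank: the ammonia bottle, the solvent jar]
2. Boatman goes back to the left bank with the ammonia bottle.  [the left bank: the ammonia bottle, the chlorine cylinder, the oxidiser, the peroxide, the reducing agent | the right bank: the solvent jar]
3. Boatman goes to the right bank with the ammonia bottle and the oxidiser.  [the left bank: the chlorine cylinder, the peroxide, the reducing agent | the right bank: the ammonia bottle, the oxidiser, the solvent jar]
4. Boatman goes back to the left bank with the ammonia bottle.  [the left bank: the ammonia bottle, the chlorine cylinder, the peroxide, the reducing agent | the right bank: the oxidiser, the solvent jar]
5. Boatman goes to the right bank with the ammonia bottle and the peroxide.  [the left bank: the chlorine cylinder, the reducing agent | the right bank: the ammonia bottle, the oxidiser, the peroxide, the solvent jar]
6. Boatman goes back to the left bank with the ammonia bottle.  [the left bank: the ammonia bottle, the chlorine cylinder, the reducing agent | the right bank: the oxidiser, the peroxide, the solvent jar]
7. Boatman goes to the right bank with the ammonia bottle and the reducing agent.  [the left bank: the chlorine cylinder | the right bank: the ammonia bottle, the oxidiser, the peroxide, the reducing agent, the solvent jar]
8. Boatman goes back to the left bank with the ammonia bottle.  [the left bank: the ammonia bottle, the chlorine cylinder | the right bank: the oxidiser, the peroxide, the reducing agent, the solvent jar]
9. Boatman goes to the right bank with the ammonia bottle and the chlorine cylinder.  [the left bank: — | the right bank: the ammonia bottle, the chlorine cylinder, the oxidiser, the peroxide, the reducing agent, the solvent jar]

9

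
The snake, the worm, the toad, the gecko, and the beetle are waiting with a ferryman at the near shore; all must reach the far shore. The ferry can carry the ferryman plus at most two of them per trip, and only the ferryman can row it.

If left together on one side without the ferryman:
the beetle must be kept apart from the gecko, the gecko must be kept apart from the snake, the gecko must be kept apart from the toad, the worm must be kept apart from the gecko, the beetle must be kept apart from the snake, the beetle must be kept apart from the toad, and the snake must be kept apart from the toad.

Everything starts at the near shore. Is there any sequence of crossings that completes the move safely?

No

Whatever the first load, the items left behind include a forbidden pair without the ferryman. No opening move is safe, so no plan exists.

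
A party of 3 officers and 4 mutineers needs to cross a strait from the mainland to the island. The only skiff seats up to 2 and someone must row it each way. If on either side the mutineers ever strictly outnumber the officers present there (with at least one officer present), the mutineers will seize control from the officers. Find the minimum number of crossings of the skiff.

impossible

The mutineers already outnumber the officers at the mainland before anyone moves, so the starting position itself is disallowed.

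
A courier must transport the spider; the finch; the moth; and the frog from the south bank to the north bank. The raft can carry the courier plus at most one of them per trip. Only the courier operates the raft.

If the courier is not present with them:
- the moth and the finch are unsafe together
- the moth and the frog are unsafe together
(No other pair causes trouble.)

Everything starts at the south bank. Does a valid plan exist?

1. Courier goes to the north bank with the moth.
2. Courier goes back to the south bank alone.
3. Courier goes to the north bank with the spider.
4. Courier goes back to the south bank alone.
5. Courier goes to the north bank with the finch.
6. Courier goes back to the south bank with the moth.
7. Courier goes to the north bank with the frog.
8. Courier goes back to the south bank alone.
9. Courier goes to the north bank with the moth.

Yes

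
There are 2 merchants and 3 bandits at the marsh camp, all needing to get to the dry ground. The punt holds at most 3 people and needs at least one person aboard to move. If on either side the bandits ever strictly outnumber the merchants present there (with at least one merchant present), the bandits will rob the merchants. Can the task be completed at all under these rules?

No

The bandits already outnumber the merchants at the marsh camp before anyone moves, so the starting position itself is disallowed.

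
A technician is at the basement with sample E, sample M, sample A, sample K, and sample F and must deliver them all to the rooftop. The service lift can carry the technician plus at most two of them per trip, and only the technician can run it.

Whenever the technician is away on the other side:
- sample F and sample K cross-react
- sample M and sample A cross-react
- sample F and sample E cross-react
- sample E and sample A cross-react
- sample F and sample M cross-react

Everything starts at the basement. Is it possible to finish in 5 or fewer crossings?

Counting alone: the technician can take at most 2 across per trip to the rooftop, so moving all 5 needs at least 3 loaded trips out, with a return between consecutive ones — at least 5 crossings.
The safety rule pushes this higher. Following every safe sequence of crossings, the most of the 5 that can be at the rooftop as the service lift arrives there on crossing 5 is 4 — never all 5.
So the move cannot be finished within 5 crossings. (The shortest complete plan takes 7:)
1. Technician goes to the rooftop with sample A and sample F.
2. Technician goes back to the basement alone.
3. Technician goes to the rooftop with sample E.
4. Technician goes back to the basement with sample A and sample F.
5. Technician goes to the rooftop with sample K and sample M.
6. Technician goes back to the basement alone.
7. Technician goes to the rooftop with sample A and sample F.

No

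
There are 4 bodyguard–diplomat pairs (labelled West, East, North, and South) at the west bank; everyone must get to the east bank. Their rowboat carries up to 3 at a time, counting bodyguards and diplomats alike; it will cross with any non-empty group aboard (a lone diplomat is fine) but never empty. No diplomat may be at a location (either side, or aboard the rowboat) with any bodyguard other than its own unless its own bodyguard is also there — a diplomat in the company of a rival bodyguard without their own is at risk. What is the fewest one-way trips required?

Counting alone: each trip to the east bank takes at most 3 across and each return brings at least 1 back, so after t trips out (and t−1 returns) at most 3t − (t−1) of the 8 are across; that first reaches 8 at t = 4, so at least 7 crossings are needed.
The safety rule pushes this higher. Following every safe sequence of crossings, the most of the 8 that can be at the east bank as the rowboat arrives there on crossing 7 is 7 — never all 8.
So no plan with fewer than 9 crossings exists, and this one achieves 9:
1. bodyguard West and diplomat West cross → the east bank.
2. bodyguard West crosses ← the west bank.
3. bodyguard East, bodyguard West, and diplomat East cross → the east bank.
4. bodyguard West and diplomat West cross ← the west bank.
5. bodyguard North, bodyguard South, and bodyguard West cross → the east bank.
6. diplomat East crosses ← the west bank.
7. diplomat East and diplomat West cross → the east bank.
8. diplomat West crosses ← the west bank.
9. diplomat North, diplomat South, and diplomat West cross → the east bank.

9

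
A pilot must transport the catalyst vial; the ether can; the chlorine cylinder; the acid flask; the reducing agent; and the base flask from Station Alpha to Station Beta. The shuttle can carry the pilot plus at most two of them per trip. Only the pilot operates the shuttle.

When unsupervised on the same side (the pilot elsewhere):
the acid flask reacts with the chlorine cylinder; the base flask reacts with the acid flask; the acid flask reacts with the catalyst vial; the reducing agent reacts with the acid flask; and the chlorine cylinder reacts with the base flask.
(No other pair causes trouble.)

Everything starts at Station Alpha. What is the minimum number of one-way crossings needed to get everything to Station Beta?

Counting alone: the pilot can take at most 2 across per trip to Station Beta, so moving all 6 needs at least 3 loaded trips out, with a return between consecutive ones — at least 5 crossings.
The safety rule pushes this higher. Following every safe sequence of crossings, the most of the 6 that can be at Station Beta as the shuttle arrives there on crossings 5, 7 is 4, 5 respectively — never all 6.
So no plan with fewer than 9 crossings exists, and this one achieves 9:
1. Pilot goes to Station Beta with the acid flask and the chlorine cylinder.
2. Pilot goes back to Station Alpha with the chlorine cylinder.
3. Pilot goes to Station Beta with the catalyst vial and the chlorine cylinder.
4. Pilot goes back to Station Alpha with the acid flask.
5. Pilot goes to Station Beta with the acid flask and the ether can.
6. Pilot goes back to Station Alpha with the acid flask.
7. Pilot goes to Station Beta with the acid flask and the reducing agent.
8. Pilot goes back to Station Alpha with the acid flask.
9. Pilot goes to Station Beta with the acid flask and the base flask.

9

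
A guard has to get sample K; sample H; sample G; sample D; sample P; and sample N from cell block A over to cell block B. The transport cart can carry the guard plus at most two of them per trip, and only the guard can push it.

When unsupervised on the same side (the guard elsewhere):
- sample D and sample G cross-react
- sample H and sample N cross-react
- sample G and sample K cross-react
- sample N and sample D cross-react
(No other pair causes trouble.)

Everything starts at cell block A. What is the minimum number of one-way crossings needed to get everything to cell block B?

7

Counting alone: the guard can take at most 2 across per trip to cell block B, so moving all 6 needs at least 3 loaded trips out, with a return between consecutive ones — at least 5 crossings.
The safety rule pushes this higher. Following every safe sequence of crossings, the most of the 6 that can be at cell block B as the transport cart arrives there on crossing 5 is 5 — never all 6.
So no plan with fewer than 7 crossings exists, and this one achieves 7:
1. Guard goes to cell block B with sample G and sample N.  [cell block A: sample D, sample H, sample K, sample P | cell block B: sample G, sample N]
2. Guard goes back to cell block A alone.  [cell block A: sample D, sample H, sample K, sample P | cell block B: sample G, sample N]
3. Guard goes to cell block B with sample H and sample K.  [cell block A: sample D, sample P | cell block B: sample G, sample H, sample K, sample N]
4. Guard goes back to cell block A with sample G and sample N.  [cell block A: sample D, sample G, sample N, sample P | cell block B: sample H, sample K]
5. Guard goes to cell block B with sample D and sample P.  [cell block A: sample G, sample N | cell block B: sample D, sample H, sample K, sample P]
6. Guard goes back to cell block A alone.  [cell block A: sample G, sample N | cell block B: sample D, sample H, sample K, sample P]
7. Guard goes to cell block B with sample G and sample N.  [cell block A: — | cell block B: sample D, sample G, sample H, sample K, sample N, sample P]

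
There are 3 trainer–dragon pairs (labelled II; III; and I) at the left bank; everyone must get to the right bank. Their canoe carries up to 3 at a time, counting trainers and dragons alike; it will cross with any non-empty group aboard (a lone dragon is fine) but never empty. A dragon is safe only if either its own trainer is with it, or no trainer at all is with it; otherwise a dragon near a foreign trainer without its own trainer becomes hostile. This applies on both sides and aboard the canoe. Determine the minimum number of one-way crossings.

5

Counting alone: each trip to the right bank takes at most 3 across and each return brings at least 1 back, so after t trips out (and t−1 returns) at most 3t − (t−1) of the 6 are across; that first reaches 6 at t = 3, so at least 5 crossings are needed.
The plan below uses exactly 5 crossings, so it is optimal:
1. dragon II and trainer II cross → the right bank.
2. trainer II crosses ← the left bank.
3. trainer I, trainer II, and trainer III cross → the right bank.
4. dragon II crosses ← the left bank.
5. dragon I, dragon II, and dragon III cross → the right bank.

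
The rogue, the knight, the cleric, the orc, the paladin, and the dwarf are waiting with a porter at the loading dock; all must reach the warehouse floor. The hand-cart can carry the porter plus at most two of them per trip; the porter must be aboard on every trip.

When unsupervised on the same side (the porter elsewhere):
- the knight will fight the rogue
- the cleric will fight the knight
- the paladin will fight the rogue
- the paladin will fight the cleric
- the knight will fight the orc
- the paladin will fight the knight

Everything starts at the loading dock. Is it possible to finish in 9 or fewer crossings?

Yes

Yes — this plan uses 9 crossings (≤ 9):
1. Porter goes to the warehouse floor with the knight and the paladin.  [the loading dock: the cleric, the dwarf, the orc, the rogue | the warehouse floor: the knight, the paladin]
2. Porter goes back to the loading dock with the knight.  [the loading dock: the cleric, the dwarf, the knight, the orc, the rogue | the warehouse floor: the paladin]
3. Porter goes to the warehouse floor with the knight and the orc.  [the loading dock: the cleric, the dwarf, the rogue | the warehouse floor: the knight, the orc, the paladin]
4. Porter goes back to the loading dock with the knight.  [the loading dock: the cleric, the dwarf, the knight, the rogue | the warehouse floor: the orc, the paladin]
5. Porter goes to the warehouse floor with the cleric and the rogue.  [the loading dock: the dwarf, the knight | the warehouse floor: the cleric, the orc, the paladin, the rogue]
6. Porter goes back to the loading dock with the paladin.  [the loading dock: the dwarf, the knight, the paladin | the warehouse floor: the cleric, the orc, the rogue]
7. Porter goes to the warehouse floor with the dwarf and the knight.  [the loading dock: the paladin | the warehouse floor: the cleric, the dwarf, the knight, the orc, the rogue]
8. Porter goes back to the loading dock with the knight.  [the loading dock: the knight, the paladin | the warehouse floor: the cleric, the dwarf, the orc, the rogue]
9. Porter goes to the warehouse floor with the knight and the paladin.  [the loading dock: — | the warehouse floor: the cleric, the dwarf, the knight, the orc, the paladin, the rogue]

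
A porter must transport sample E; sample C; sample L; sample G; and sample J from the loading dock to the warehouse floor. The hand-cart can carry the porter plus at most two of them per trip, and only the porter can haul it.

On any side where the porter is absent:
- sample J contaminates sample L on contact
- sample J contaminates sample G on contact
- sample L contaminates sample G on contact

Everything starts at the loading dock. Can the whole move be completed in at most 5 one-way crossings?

Counting alone: the porter can take at most 2 across per trip to the warehouse floor, so moving all 5 needs at least 3 loaded trips out, with a return between consecutive ones — at least 5 crossings.
The safety rule pushes this higher. Following every safe sequence of crossings, the most of the 5 that can be at the warehouse floor as the hand-cart arrives there on crossing 5 is 4 — never all 5.
So the move cannot be finished within 5 crossings. (The shortest complete plan takes 7:)
1. Porter goes to the warehouse floor with sample G and sample L.  [the loading dock: sample C, sample E, sample J | the warehouse floor: sample G, sample L]
2. Porter goes back to the loading dock with sample L.  [the loading dock: sample C, sample E, sample J, sample L | the warehouse floor: sample G]
3. Porter goes to the warehouse floor with sample E and sample L.  [the loading dock: sample C, sample J | the warehouse floor: sample E, sample G, sample L]
4. Porter goes back to the loading dock with sample L.  [the loading dock: sample C, sample J, sample L | the warehouse floor: sample E, sample G]
5. Porter goes to the warehouse floor with sample C and sample L.  [the loading dock: sample J | the warehouse floor: sample C, sample E, sample G, sample L]
6. Porter goes back to the loading dock with sample L.  [the loading dock: sample J, sample L | the warehouse floor: sample C, sample E, sample G]
7. Porter goes to the warehouse floor with sample J and sample L.  [the loading dock: — | the warehouse floor: sample C, sample E, sample G, sample J, sample L]

No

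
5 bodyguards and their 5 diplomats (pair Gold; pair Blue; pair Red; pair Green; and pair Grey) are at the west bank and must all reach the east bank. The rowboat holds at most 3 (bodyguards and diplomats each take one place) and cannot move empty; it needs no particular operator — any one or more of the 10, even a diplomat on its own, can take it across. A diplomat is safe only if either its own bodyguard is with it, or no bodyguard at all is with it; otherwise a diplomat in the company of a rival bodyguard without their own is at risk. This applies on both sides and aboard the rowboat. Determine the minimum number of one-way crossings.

11

Counting alone: each trip to the east bank takes at most 3 across and each return brings at least 1 back, so after t trips out (and t−1 returns) at most 3t − (t−1) of the 10 are across; that first reaches 10 at t = 5, so at least 9 crossings are needed.
The safety rule pushes this higher. Following every safe sequence of crossings, the most of the 10 that can be at the east bank as the rowboat arrives there on crossing 9 is 9 — never all 10.
So no plan with fewer than 11 crossings exists, and this one achieves 11:
1. bodyguard Gold and diplomat Gold cross → the east bank.
2. bodyguard Gold crosses ← the west bank.
3. diplomat Blue, diplomat Green, and diplomat Red cross → the east bank.
4. diplomat Gold crosses ← the west bank.
5. bodyguard Blue, bodyguard Green, and bodyguard Red cross → the east bank.
6. bodyguard Blue and diplomat Blue cross ← the west bank.
7. bodyguard Blue, bodyguard Gold, and bodyguard Grey cross → the east bank.
8. diplomat Red crosses ← the west bank.
9. diplomat Blue and diplomat Gold cross → the east bank.
10. diplomat Gold crosses ← the west bank.
11. diplomat Gold, diplomat Grey, and diplomat Red cross → the east bank.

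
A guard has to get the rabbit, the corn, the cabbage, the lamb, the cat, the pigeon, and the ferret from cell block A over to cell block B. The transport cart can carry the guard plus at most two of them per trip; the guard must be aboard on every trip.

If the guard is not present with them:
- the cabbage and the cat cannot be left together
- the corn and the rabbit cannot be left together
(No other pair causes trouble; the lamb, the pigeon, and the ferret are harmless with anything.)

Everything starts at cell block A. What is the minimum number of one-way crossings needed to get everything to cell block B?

Counting alone: the guard can take at most 2 across per trip to cell block B, so moving all 7 needs at least 4 loaded trips out, with a return between consecutive ones — at least 7 crossings.
The plan below uses exactly 7 crossings, so it is optimal:
1. Guard goes to cell block B with the cabbage and the rabbit.
2. Guard goes back to cell block A alone.
3. Guard goes to cell block B with the lamb.
4. Guard goes back to cell block A alone.
5. Guard goes to cell block B with the ferret and the pigeon.
6. Guard goes back to cell block A alone.
7. Guard goes to cell block B with the cat and the corn.

7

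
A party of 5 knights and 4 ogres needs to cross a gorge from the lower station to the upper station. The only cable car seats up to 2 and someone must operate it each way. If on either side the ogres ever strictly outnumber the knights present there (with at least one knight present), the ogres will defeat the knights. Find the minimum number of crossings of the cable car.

15

Counting alone: each trip to the upper station takes at most 2 across and each return brings at least 1 back, so after t trips out (and t−1 returns) at most 2t − (t−1) of the 9 are across; that first reaches 9 at t = 8, so at least 15 crossings are needed.
The plan below uses exactly 15 crossings, so it is optimal:
1. 2 ogres → the upper station.  (the lower station: 5K 2O; the upper station: 0K 2O)
2. 1 ogre ← the lower station.  (the lower station: 5K 3O; the upper station: 0K 1O)
3. 2 ogres → the upper station.  (the lower station: 5K 1O; the upper station: 0K 3O)
4. 1 ogre ← the lower station.  (the lower station: 5K 2O; the upper station: 0K 2O)
5. 2 knights → the upper station.  (the lower station: 3K 2O; the upper station: 2K 2O)
6. 1 ogre ← the lower station.  (the lower station: 3K 3O; the upper station: 2K 1O)
7. 1 knight and 1 ogre → the upper station.  (the lower station: 2K 2O; the upper station: 3K 2O)
8. 1 knight ← the lower station.  (the lower station: 3K 2O; the upper station: 2K 2O)
9. 1 knight and 1 ogre → the upper station.  (the lower station: 2K 1O; the upper station: 3K 3O)
10. 1 ogre ← the lower station.  (the lower station: 2K 2O; the upper station: 3K 2O)
11. 1 knight and 1 ogre → the upper station.  (the lower station: 1K 1O; the upper station: 4K 3O)
12. 1 knight ← the lower station.  (the lower station: 2K 1O; the upper station: 3K 3O)
13. 1 knight and 1 ogre → the upper station.  (the lower station: 1K 0O; the upper station: 4K 4O)
14. 1 ogre ← the lower station.  (the lower station: 1K 1O; the upper station: 4K 3O)
15. 1 knight and 1 ogre → the upper station.  (the lower station: 0K 0O; the upper station: 5K 4O)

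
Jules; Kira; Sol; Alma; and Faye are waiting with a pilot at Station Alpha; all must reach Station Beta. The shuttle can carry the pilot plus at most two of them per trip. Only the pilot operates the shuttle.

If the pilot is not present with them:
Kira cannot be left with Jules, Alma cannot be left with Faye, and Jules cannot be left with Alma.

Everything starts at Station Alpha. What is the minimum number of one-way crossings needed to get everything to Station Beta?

Counting alone: the pilot can take at most 2 across per trip to Station Beta, so moving all 5 needs at least 3 loaded trips out, with a return between consecutive ones — at least 5 crossings.
The plan below uses exactly 5 crossings, so it is optimal:
1. Pilot goes to Station Beta with Alma and Jules.
2. Pilot goes back to Station Alpha with Jules.
3. Pilot goes to Station Beta with Kira and Sol.
4. Pilot goes back to Station Alpha alone.
5. Pilot goes to Station Beta with Faye and Jules.

5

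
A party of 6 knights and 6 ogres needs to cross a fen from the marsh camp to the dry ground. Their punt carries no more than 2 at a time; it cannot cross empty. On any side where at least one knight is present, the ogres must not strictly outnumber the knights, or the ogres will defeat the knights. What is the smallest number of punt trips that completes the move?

impossible

Following every safe sequence of crossings from the start, the most of the 12 that can be at the dry ground as the punt arrives there on crossings 1, 3, 5, 7, 9 is 2, 3, 4, 5, 6 respectively; the best ever achieved is 6 of 12.
From crossing 11 on, no configuration arises that was not already reachable earlier: only 15 distinct safe configurations (who is on which side, and where the punt is) can ever be reached, none of them has everyone across, and every continuation just revisits them. They are: 0 knights + 0 ogres across (punt back at the start); 0 knights + 1 ogre across (punt there); 0 knights + 1 ogre across (punt back at the start); 0 knights + 2 ogres across (punt there); 0 knights + 2 ogres across (punt back at the start); 0 knights + 3 ogres across (punt there); 0 knights + 3 ogres across (punt back at the start); 0 knights + 4 ogres across (punt there); 0 knights + 4 ogres across (punt back at the start); 0 knights + 5 ogres across (punt there); 0 knights + 5 ogres across (punt back at the start); 0 knights + 6 ogres across (punt there); 1 knight + 1 ogre across (punt there); 1 knight + 1 ogre across (punt back at the start); 2 knights + 2 ogres across (punt there). So no valid plan exists.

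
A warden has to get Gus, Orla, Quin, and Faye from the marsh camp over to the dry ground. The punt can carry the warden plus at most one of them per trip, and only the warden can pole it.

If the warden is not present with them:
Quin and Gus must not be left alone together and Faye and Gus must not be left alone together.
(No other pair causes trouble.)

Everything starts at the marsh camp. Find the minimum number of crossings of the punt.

9

Counting alone: the warden can take at most 1 across per trip to the dry ground, so moving all 4 needs at least 4 loaded trips out, with a return between consecutive ones — at least 7 crossings.
The safety rule pushes this higher. Following every safe sequence of crossings, the most of the 4 that can be at the dry ground as the punt arrives there on crossing 7 is 3 — never all 4.
So no plan with fewer than 9 crossings exists, and this one achieves 9:
1. Warden goes to the dry ground with Gus.
2. Warden goes back to the marsh camp alone.
3. Warden goes to the dry ground with Orla.
4. Warden goes back to the marsh camp alone.
5. Warden goes to the dry ground with Quin.
6. Warden goes back to the marsh camp with Gus.
7. Warden goes to the dry ground with Faye.
8. Warden goes back to the marsh camp alone.
9. Warden goes to the dry ground with Gus.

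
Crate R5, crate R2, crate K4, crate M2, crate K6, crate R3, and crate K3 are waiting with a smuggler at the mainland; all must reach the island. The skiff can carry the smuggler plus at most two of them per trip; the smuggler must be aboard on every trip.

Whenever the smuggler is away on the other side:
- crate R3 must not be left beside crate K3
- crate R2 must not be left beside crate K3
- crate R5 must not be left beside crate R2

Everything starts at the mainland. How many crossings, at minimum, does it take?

Counting alone: the smuggler can take at most 2 across per trip to the island, so moving all 7 needs at least 4 loaded trips out, with a return between consecutive ones — at least 7 crossings.
The plan below uses exactly 7 crossings, so it is optimal:
1. Smuggler goes to the island with crate K3 and crate R5.  [the mainland: crate K4, crate K6, crate M2, crate R2, crate R3 | the island: crate K3, crate R5]
2. Smuggler goes back to the mainland alone.  [the mainland: crate K4, crate K6, crate M2, crate R2, crate R3 | the island: crate K3, crate R5]
3. Smuggler goes to the island with crate K4.  [the mainland: crate K6, crate M2, crate R2, crate R3 | the island: crate K3, crate K4, crate R5]
4. Smuggler goes back to the mainland alone.  [the mainland: crate K6, crate M2, crate R2, crate R3 | the island: crate K3, crate K4, crate R5]
5. Smuggler goes to the island with crate K6 and crate M2.  [the mainland: crate R2, crate R3 | the island: crate K3, crate K4, crate K6, crate M2, crate R5]
6. Smuggler goes back to the mainland alone.  [the mainland: crate R2, crate R3 | the island: crate K3, crate K4, crate K6, crate M2, crate R5]
7. Smuggler goes to the island with crate R2 and crate R3.  [the mainland: — | the island: crate K3, crate K4, crate K6, crate M2, crate R2, crate R3, crate R5]

7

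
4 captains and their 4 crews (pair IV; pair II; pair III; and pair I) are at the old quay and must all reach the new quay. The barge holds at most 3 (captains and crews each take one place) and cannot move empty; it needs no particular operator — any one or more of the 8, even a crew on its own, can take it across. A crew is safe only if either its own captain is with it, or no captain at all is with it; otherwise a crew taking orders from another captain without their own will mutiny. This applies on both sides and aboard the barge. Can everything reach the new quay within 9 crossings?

Yes — this plan uses 9 crossings (≤ 9):
1. captain IV and crew IV cross → the new quay.
2. captain IV crosses ← the old quay.
3. captain II, captain IV, and crew II cross → the new quay.
4. captain IV and crew IV cross ← the old quay.
5. captain I, captain III, and captain IV cross → the new quay.
6. crew II crosses ← the old quay.
7. crew II and crew IV cross → the new quay.
8. crew IV crosses ← the old quay.
9. crew I, crew III, and crew IV cross → the new quay.

Yes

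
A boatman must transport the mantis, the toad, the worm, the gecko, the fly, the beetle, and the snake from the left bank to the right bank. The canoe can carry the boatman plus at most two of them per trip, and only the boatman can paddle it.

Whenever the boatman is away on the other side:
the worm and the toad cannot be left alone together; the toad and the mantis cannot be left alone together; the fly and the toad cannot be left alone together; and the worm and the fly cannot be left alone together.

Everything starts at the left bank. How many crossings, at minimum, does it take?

Counting alone: the boatman can take at most 2 across per trip to the right bank, so moving all 7 needs at least 4 loaded trips out, with a return between consecutive ones — at least 7 crossings.
The safety rule pushes this higher. Following every safe sequence of crossings, the most of the 7 that can be at the right bank as the canoe arrives there on crossings 7, 9 is 5, 6 respectively — never all 7.
So no plan with fewer than 11 crossings exists, and this one achieves 11:
1. Boatman goes to the right bank with the toad and the worm.
2. Boatman goes back to the left bank with the toad.
3. Boatman goes to the right bank with the mantis and the toad.
4. Boatman goes back to the left bank with the toad.
5. Boatman goes to the right bank with the gecko and the toad.
6. Boatman goes back to the left bank with the toad.
7. Boatman goes to the right bank with the beetle and the toad.
8. Boatman goes back to the left bank with the toad.
9. Boatman goes to the right bank with the snake and the toad.
10. Boatman goes back to the left bank with the toad.
11. Boatman goes to the right bank with the fly and the toad.

11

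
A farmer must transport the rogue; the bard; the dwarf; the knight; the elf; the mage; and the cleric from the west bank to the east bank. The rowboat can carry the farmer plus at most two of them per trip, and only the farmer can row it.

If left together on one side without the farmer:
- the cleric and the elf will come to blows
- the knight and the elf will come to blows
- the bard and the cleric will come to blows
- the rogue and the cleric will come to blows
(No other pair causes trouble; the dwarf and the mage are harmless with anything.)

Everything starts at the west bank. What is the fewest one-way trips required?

Counting alone: the farmer can take at most 2 across per trip to the east bank, so moving all 7 needs at least 4 loaded trips out, with a return between consecutive ones — at least 7 crossings.
The plan below uses exactly 7 crossings, so it is optimal:
1. Farmer goes to the east bank with the cleric and the knight.
2. Farmer goes back to the west bank alone.
3. Farmer goes to the east bank with the dwarf and the mage.
4. Farmer goes back to the west bank alone.
5. Farmer goes to the east bank with the bard and the rogue.
6. Farmer goes back to the west bank with the cleric.
7. Farmer goes to the east bank with the cleric and the elf.

7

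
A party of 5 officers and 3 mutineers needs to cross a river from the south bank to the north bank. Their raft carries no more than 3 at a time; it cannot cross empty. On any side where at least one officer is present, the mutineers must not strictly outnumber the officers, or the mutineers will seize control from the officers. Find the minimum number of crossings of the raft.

Counting alone: each trip to the north bank takes at most 3 across and each return brings at least 1 back, so after t trips out (and t−1 returns) at most 3t − (t−1) of the 8 are across; that first reaches 8 at t = 4, so at least 7 crossings are needed.
The plan below uses exactly 7 crossings, so it is optimal:
1. 2 mutineers → the north bank.  (the south bank: 5O 1M; the north bank: 0O 2M)
2. 1 mutineer ← the south bank.  (the south bank: 5O 2M; the north bank: 0O 1M)
3. 2 officers and 1 mutineer → the north bank.  (the south bank: 3O 1M; the north bank: 2O 2M)
4. 1 mutineer ← the south bank.  (the south bank: 3O 2M; the north bank: 2O 1M)
5. 1 officer and 2 mutineers → the north bank.  (the south bank: 2O 0M; the north bank: 3O 3M)
6. 1 mutineer ← the south bank.  (the south bank: 2O 1M; the north bank: 3O 2M)
7. 2 officers and 1 mutineer → the north bank.  (the south bank: 0O 0M; the north bank: 5O 3M)

7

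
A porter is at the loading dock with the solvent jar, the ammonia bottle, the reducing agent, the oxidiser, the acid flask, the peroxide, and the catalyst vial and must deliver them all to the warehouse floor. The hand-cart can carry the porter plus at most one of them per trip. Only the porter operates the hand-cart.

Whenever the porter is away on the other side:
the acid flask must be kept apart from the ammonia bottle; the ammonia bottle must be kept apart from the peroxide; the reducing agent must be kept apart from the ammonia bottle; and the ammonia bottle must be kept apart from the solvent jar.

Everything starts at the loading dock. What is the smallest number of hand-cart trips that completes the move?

Following every safe sequence of crossings from the start, the most of the 7 that can be at the warehouse floor as the hand-cart arrives there on crossings 1, 3, 5, 7 is 1, 2, 3, 4 respectively; the best ever achieved is 4 of 7.
From crossing 9 on, no configuration arises that was not already reachable earlier: only 44 distinct safe configurations (who is on which side, and where the hand-cart is) can ever be reached, none of them has everyone across, and every continuation just revisits them. So no valid plan exists.

impossible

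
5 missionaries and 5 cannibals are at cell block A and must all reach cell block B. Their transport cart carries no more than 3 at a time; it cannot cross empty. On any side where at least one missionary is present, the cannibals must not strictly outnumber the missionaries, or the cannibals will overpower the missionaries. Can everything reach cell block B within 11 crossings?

Yes

Yes — this plan uses 11 crossings (≤ 11):
1. 2 cannibals → cell block B.  (cell block A: 5M 3C; cell block B: 0M 2C)
2. 1 cannibal ← cell block A.  (cell block A: 5M 4C; cell block B: 0M 1C)
3. 3 cannibals → cell block B.  (cell block A: 5M 1C; cell block B: 0M 4C)
4. 1 cannibal ← cell block A.  (cell block A: 5M 2C; cell block B: 0M 3C)
5. 3 missionaries → cell block B.  (cell block A: 2M 2C; cell block B: 3M 3C)
6. 1 missionary and 1 cannibal ← cell block A.  (cell block A: 3M 3C; cell block B: 2M 2C)
7. 3 missionaries → cell block B.  (cell block A: 0M 3C; cell block B: 5M 2C)
8. 1 cannibal ← cell block A.  (cell block A: 0M 4C; cell block B: 5M 1C)
9. 2 cannibals → cell block B.  (cell block A: 0M 2C; cell block B: 5M 3C)
10. 1 cannibal ← cell block A.  (cell block A: 0M 3C; cell block B: 5M 2C)
11. 3 cannibals → cell block B.  (cell block A: 0M 0C; cell block B: 5M 5C)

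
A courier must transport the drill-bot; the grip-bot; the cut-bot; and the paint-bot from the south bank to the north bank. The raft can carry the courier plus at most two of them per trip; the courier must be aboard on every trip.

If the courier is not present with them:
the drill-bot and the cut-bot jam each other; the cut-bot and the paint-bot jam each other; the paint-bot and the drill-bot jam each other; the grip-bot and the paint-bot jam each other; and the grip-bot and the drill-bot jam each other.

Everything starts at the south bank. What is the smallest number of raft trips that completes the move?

Counting alone: the courier can take at most 2 across per trip to the north bank, so moving all 4 needs at least 2 loaded trips out, with a return between consecutive ones — at least 3 crossings.
The safety rule pushes this higher. Following every safe sequence of crossings, the most of the 4 that can be at the north bank as the raft arrives there on crossing 3 is 3 — never all 4.
So no plan with fewer than 5 crossings exists, and this one achieves 5:
1. Courier goes to the north bank with the drill-bot and the paint-bot.
2. Courier goes back to the south bank with the drill-bot.
3. Courier goes to the north bank with the cut-bot and the grip-bot.
4. Courier goes back to the south bank with the paint-bot.
5. Courier goes to the north bank with the drill-bot and the paint-bot.

5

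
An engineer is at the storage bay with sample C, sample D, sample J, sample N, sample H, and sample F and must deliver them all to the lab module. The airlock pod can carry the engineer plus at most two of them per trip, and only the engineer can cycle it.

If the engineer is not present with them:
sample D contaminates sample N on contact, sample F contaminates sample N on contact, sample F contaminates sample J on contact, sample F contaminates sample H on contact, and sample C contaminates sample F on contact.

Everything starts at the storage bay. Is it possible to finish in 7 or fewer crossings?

Yes

Yes — this plan uses 7 crossings (≤ 7):
1. Engineer goes to the lab module with sample D and sample F.  [the storage bay: sample C, sample H, sample J, sample N | the lab module: sample D, sample F]
2. Engineer goes back to the storage bay alone.  [the storage bay: sample C, sample H, sample J, sample N | the lab module: sample D, sample F]
3. Engineer goes to the lab module with sample C and sample J.  [the storage bay: sample H, sample N | the lab module: sample C, sample D, sample F, sample J]
4. Engineer goes back to the storage bay with sample F.  [the storage bay: sample F, sample H, sample N | the lab module: sample C, sample D, sample J]
5. Engineer goes to the lab module with sample H and sample N.  [the storage bay: sample F | the lab module: sample C, sample D, sample H, sample J, sample N]
6. Engineer goes back to the storage bay with sample D.  [the storage bay: sample D, sample F | the lab module: sample C, sample H, sample J, sample N]
7. Engineer goes to the lab module with sample D and sample F.  [the storage bay: — | the lab module: sample C, sample D, sample F, sample H, sample J, sample N]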